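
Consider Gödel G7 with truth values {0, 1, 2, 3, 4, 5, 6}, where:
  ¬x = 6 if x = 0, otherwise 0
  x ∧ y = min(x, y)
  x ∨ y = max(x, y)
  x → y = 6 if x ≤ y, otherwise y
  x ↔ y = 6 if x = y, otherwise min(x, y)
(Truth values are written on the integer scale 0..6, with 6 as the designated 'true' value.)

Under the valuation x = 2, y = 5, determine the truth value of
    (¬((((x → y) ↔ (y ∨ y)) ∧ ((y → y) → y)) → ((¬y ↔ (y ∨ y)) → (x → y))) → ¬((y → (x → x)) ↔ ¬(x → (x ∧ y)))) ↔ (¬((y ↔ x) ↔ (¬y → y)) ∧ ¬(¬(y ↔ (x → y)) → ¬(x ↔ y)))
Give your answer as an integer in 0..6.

x → y = 2 → 5 = 6
y ∨ y = 5 ∨ 5 = 5
(x → y) ↔ (y ∨ y) = 6 ↔ 5 = 5
y → y = 5 → 5 = 6
(y → y) → y = 6 → 5 = 5
((x → y) ↔ (y ∨ y)) ∧ ((y → y) → y) = 5 ∧ 5 = 5
¬y = ¬5 = 0
y ∨ y = 5 ∨ 5 = 5
¬y ↔ (y ∨ y) = 0 ↔ 5 = 0
x → y = 2 → 5 = 6
(¬y ↔ (y ∨ y)) → (x → y) = 0 → 6 = 6
(((x → y) ↔ (y ∨ y)) ∧ ((y → y) → y)) → ((¬y ↔ (y ∨ y)) → (x → y)) = 5 → 6 = 6
¬((((x → y) ↔ (y ∨ y)) ∧ ((y → y) → y)) → ((¬y ↔ (y ∨ y)) → (x → y))) = ¬6 = 0
x → x = 2 → 2 = 6
y → (x → x) = 5 → 6 = 6
x ∧ y = 2 ∧ 5 = 2
x → (x ∧ y) = 2 → 2 = 6
¬(x → (x ∧ y)) = ¬6 = 0
(y → (x → x)) ↔ ¬(x → (x ∧ y)) = 6 ↔ 0 = 0
¬((y → (x → x)) ↔ ¬(x → (x ∧ y))) = ¬0 = 6
¬((((x → y) ↔ (y ∨ y)) ∧ ((y → y) → y)) → ((¬y ↔ (y ∨ y)) → (x → y))) → ¬((y → (x → x)) ↔ ¬(x → (x ∧ y))) = 0 → 6 = 6
y ↔ x = 5 ↔ 2 = 2
¬y = ¬5 = 0
¬y → y = 0 → 5 = 6
(y ↔ x) ↔ (¬y → y) = 2 ↔ 6 = 2
¬((y ↔ x) ↔ (¬y → y)) = ¬2 = 0
x → y = 2 → 5 = 6
y ↔ (x → y) = 5 ↔ 6 = 5
¬(y ↔ (x → y)) = ¬5 = 0
x ↔ y = 2 ↔ 5 = 2
¬(x ↔ y) = ¬2 = 0
¬(y ↔ (x → y)) → ¬(x ↔ y) = 0 → 0 = 6
¬(¬(y ↔ (x → y)) → ¬(x ↔ y)) = ¬6 = 0
¬((y ↔ x) ↔ (¬y → y)) ∧ ¬(¬(y ↔ (x → y)) → ¬(x ↔ y)) = 0 ∧ 0 = 0
(¬((((x → y) ↔ (y ∨ y)) ∧ ((y → y) → y)) → ((¬y ↔ (y ∨ y)) → (x → y))) → ¬((y → (x → x)) ↔ ¬(x → (x ∧ y)))) ↔ (¬((y ↔ x) ↔ (¬y → y)) ∧ ¬(¬(y ↔ (x → y)) → ¬(x ↔ y))) = 6 ↔ 0 = 0

0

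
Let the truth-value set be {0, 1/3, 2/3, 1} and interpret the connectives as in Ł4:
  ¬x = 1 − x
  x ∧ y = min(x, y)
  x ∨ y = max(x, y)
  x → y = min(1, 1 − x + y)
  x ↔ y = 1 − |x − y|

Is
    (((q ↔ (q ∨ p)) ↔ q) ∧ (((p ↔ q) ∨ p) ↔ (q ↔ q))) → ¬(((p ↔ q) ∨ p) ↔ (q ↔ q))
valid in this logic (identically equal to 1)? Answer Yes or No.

No

Counterexample: take p = 1/3, q = 1/3.
q ∨ p = 1/3 ∨ 1/3 = 1/3
q ↔ (q ∨ p) = 1/3 ↔ 1/3 = 1
(q ↔ (q ∨ p)) ↔ q = 1 ↔ 1/3 = 1/3
p ↔ q = 1/3 ↔ 1/3 = 1
(p ↔ q) ∨ p = 1 ∨ 1/3 = 1
q ↔ q = 1/3 ↔ 1/3 = 1
((p ↔ q) ∨ p) ↔ (q ↔ q) = 1 ↔ 1 = 1
((q ↔ (q ∨ p)) ↔ q) ∧ (((p ↔ q) ∨ p) ↔ (q ↔ q)) = 1/3 ∧ 1 = 1/3
¬(((p ↔ q) ∨ p) ↔ (q ↔ q)) = ¬1 = 0
(((q ↔ (q ∨ p)) ↔ q) ∧ (((p ↔ q) ∨ p) ↔ (q ↔ q))) → ¬(((p ↔ q) ∨ p) ↔ (q ↔ q)) = 1/3 → 0 = 2/3
This gives 2/3 ≠ 1.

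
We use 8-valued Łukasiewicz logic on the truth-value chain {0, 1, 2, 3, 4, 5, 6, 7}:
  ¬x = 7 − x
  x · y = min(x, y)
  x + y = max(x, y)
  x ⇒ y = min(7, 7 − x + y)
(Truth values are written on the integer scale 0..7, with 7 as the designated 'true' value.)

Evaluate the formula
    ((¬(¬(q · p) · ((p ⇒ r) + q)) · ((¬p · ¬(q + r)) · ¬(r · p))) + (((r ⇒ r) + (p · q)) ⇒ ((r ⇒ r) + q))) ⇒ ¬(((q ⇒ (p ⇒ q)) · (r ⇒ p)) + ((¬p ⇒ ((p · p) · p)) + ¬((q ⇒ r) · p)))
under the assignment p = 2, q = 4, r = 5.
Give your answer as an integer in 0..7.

q · p = 4 · 2 = 2
¬(q · p) = ¬2 = 5
p ⇒ r = 2 ⇒ 5 = 7
(p ⇒ r) + q = 7 + 4 = 7
¬(q · p) · ((p ⇒ r) + q) = 5 · 7 = 5
¬(¬(q · p) · ((p ⇒ r) + q)) = ¬5 = 2
¬p = ¬2 = 5
q + r = 4 + 5 = 5
¬(q + r) = ¬5 = 2
¬p · ¬(q + r) = 5 · 2 = 2
r · p = 5 · 2 = 2
¬(r · p) = ¬2 = 5
(¬p · ¬(q + r)) · ¬(r · p) = 2 · 5 = 2
¬(¬(q · p) · ((p ⇒ r) + q)) · ((¬p · ¬(q + r)) · ¬(r · p)) = 2 · 2 = 2
r ⇒ r = 5 ⇒ 5 = 7
p · q = 2 · 4 = 2
(r ⇒ r) + (p · q) = 7 + 2 = 7
r ⇒ r = 5 ⇒ 5 = 7
(r ⇒ r) + q = 7 + 4 = 7
((r ⇒ r) + (p · q)) ⇒ ((r ⇒ r) + q) = 7 ⇒ 7 = 7
(¬(¬(q · p) · ((p ⇒ r) + q)) · ((¬p · ¬(q + r)) · ¬(r · p))) + (((r ⇒ r) + (p · q)) ⇒ ((r ⇒ r) + q)) = 2 + 7 = 7
p ⇒ q = 2 ⇒ 4 = 7
q ⇒ (p ⇒ q) = 4 ⇒ 7 = 7
r ⇒ p = 5 ⇒ 2 = 4
(q ⇒ (p ⇒ q)) · (r ⇒ p) = 7 · 4 = 4
¬p = ¬2 = 5
p · p = 2 · 2 = 2
(p · p) · p = 2 · 2 = 2
¬p ⇒ ((p · p) · p) = 5 ⇒ 2 = 4
q ⇒ r = 4 ⇒ 5 = 7
(q ⇒ r) · p = 7 · 2 = 2
¬((q ⇒ r) · p) = ¬2 = 5
(¬p ⇒ ((p · p) · p)) + ¬((q ⇒ r) · p) = 4 + 5 = 5
((q ⇒ (p ⇒ q)) · (r ⇒ p)) + ((¬p ⇒ ((p · p) · p)) + ¬((q ⇒ r) · p)) = 4 + 5 = 5
¬(((q ⇒ (p ⇒ q)) · (r ⇒ p)) + ((¬p ⇒ ((p · p) · p)) + ¬((q ⇒ r) · p))) = ¬5 = 2
((¬(¬(q · p) · ((p ⇒ r) + q)) · ((¬p · ¬(q + r)) · ¬(r · p))) + (((r ⇒ r) + (p · q)) ⇒ ((r ⇒ r) + q))) ⇒ ¬(((q ⇒ (p ⇒ q)) · (r ⇒ p)) + ((¬p ⇒ ((p · p) · p)) + ¬((q ⇒ r) · p))) = 7 ⇒ 2 = 2

2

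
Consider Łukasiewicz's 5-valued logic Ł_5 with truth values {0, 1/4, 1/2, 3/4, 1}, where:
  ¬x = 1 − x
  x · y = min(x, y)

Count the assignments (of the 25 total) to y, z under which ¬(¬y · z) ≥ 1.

9

value 1: 9 assignments (counts)
value 3/4: 7 assignments
value 1/2: 5 assignments
value 1/4: 3 assignments
value 0: 1 assignment
So 9 of the 25 assignments meet the threshold.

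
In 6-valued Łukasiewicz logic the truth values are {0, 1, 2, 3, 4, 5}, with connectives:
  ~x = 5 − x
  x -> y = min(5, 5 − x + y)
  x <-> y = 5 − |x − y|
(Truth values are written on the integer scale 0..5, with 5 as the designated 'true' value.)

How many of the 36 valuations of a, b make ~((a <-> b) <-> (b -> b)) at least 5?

2

value 5: 2 assignments (counts)
value 4: 4 assignments
value 3: 6 assignments
value 2: 8 assignments
value 1: 10 assignments
value 0: 6 assignments
So 2 of the 36 assignments meet the threshold.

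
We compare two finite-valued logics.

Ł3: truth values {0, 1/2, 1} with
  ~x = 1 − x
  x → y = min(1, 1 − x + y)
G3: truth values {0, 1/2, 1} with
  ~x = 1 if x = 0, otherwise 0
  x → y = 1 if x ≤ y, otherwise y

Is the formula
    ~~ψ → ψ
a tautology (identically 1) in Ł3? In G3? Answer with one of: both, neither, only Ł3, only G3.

only Ł3

In Ł3: every assignment gives 1 — tautology.
In G3: at ψ = 1/2 the value is 1/2 — not a tautology.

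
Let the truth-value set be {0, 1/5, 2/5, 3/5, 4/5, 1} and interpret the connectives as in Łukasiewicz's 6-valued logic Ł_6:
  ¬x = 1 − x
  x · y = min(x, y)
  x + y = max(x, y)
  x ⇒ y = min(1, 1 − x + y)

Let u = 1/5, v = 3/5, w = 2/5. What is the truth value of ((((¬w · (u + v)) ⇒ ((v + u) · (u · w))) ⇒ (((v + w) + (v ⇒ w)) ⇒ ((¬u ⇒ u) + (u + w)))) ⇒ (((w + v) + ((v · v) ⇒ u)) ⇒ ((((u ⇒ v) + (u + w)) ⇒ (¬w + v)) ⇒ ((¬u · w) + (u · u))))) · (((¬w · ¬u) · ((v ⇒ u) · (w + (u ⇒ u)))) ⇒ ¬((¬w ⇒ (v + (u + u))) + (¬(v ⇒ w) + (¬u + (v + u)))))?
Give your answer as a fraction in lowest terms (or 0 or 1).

¬w = ¬2/5 = 3/5
u + v = 1/5 + 3/5 = 3/5
¬w · (u + v) = 3/5 · 3/5 = 3/5
v + u = 3/5 + 1/5 = 3/5
u · w = 1/5 · 2/5 = 1/5
(v + u) · (u · w) = 3/5 · 1/5 = 1/5
(¬w · (u + v)) ⇒ ((v + u) · (u · w)) = 3/5 ⇒ 1/5 = 3/5
v + w = 3/5 + 2/5 = 3/5
v ⇒ w = 3/5 ⇒ 2/5 = 4/5
(v + w) + (v ⇒ w) = 3/5 + 4/5 = 4/5
¬u = ¬1/5 = 4/5
¬u ⇒ u = 4/5 ⇒ 1/5 = 2/5
u + w = 1/5 + 2/5 = 2/5
(¬u ⇒ u) + (u + w) = 2/5 + 2/5 = 2/5
((v + w) + (v ⇒ w)) ⇒ ((¬u ⇒ u) + (u + w)) = 4/5 ⇒ 2/5 = 3/5
((¬w · (u + v)) ⇒ ((v + u) · (u · w))) ⇒ (((v + w) + (v ⇒ w)) ⇒ ((¬u ⇒ u) + (u + w))) = 3/5 ⇒ 3/5 = 1
w + v = 2/5 + 3/5 = 3/5
v · v = 3/5 · 3/5 = 3/5
(v · v) ⇒ u = 3/5 ⇒ 1/5 = 3/5
(w + v) + ((v · v) ⇒ u) = 3/5 + 3/5 = 3/5
u ⇒ v = 1/5 ⇒ 3/5 = 1
u + w = 1/5 + 2/5 = 2/5
(u ⇒ v) + (u + w) = 1 + 2/5 = 1
¬w = ¬2/5 = 3/5
¬w + v = 3/5 + 3/5 = 3/5
((u ⇒ v) + (u + w)) ⇒ (¬w + v) = 1 ⇒ 3/5 = 3/5
¬u = ¬1/5 = 4/5
¬u · w = 4/5 · 2/5 = 2/5
u · u = 1/5 · 1/5 = 1/5
(¬u · w) + (u · u) = 2/5 + 1/5 = 2/5
(((u ⇒ v) + (u + w)) ⇒ (¬w + v)) ⇒ ((¬u · w) + (u · u)) = 3/5 ⇒ 2/5 = 4/5
((w + v) + ((v · v) ⇒ u)) ⇒ ((((u ⇒ v) + (u + w)) ⇒ (¬w + v)) ⇒ ((¬u · w) + (u · u))) = 3/5 ⇒ 4/5 = 1
(((¬w · (u + v)) ⇒ ((v + u) · (u · w))) ⇒ (((v + w) + (v ⇒ w)) ⇒ ((¬u ⇒ u) + (u + w)))) ⇒ (((w + v) + ((v · v) ⇒ u)) ⇒ ((((u ⇒ v) + (u + w)) ⇒ (¬w + v)) ⇒ ((¬u · w) + (u · u)))) = 1 ⇒ 1 = 1
¬w = ¬2/5 = 3/5
¬u = ¬1/5 = 4/5
¬w · ¬u = 3/5 · 4/5 = 3/5
v ⇒ u = 3/5 ⇒ 1/5 = 3/5
u ⇒ u = 1/5 ⇒ 1/5 = 1
w + (u ⇒ u) = 2/5 + 1 = 1
(v ⇒ u) · (w + (u ⇒ u)) = 3/5 · 1 = 3/5
(¬w · ¬u) · ((v ⇒ u) · (w + (u ⇒ u))) = 3/5 · 3/5 = 3/5
¬w = ¬2/5 = 3/5
u + u = 1/5 + 1/5 = 1/5
v + (u + u) = 3/5 + 1/5 = 3/5
¬w ⇒ (v + (u + u)) = 3/5 ⇒ 3/5 = 1
v ⇒ w = 3/5 ⇒ 2/5 = 4/5
¬(v ⇒ w) = ¬4/5 = 1/5
¬u = ¬1/5 = 4/5
v + u = 3/5 + 1/5 = 3/5
¬u + (v + u) = 4/5 + 3/5 = 4/5
¬(v ⇒ w) + (¬u + (v + u)) = 1/5 + 4/5 = 4/5
(¬w ⇒ (v + (u + u))) + (¬(v ⇒ w) + (¬u + (v + u))) = 1 + 4/5 = 1
¬((¬w ⇒ (v + (u + u))) + (¬(v ⇒ w) + (¬u + (v + u)))) = ¬1 = 0
((¬w · ¬u) · ((v ⇒ u) · (w + (u ⇒ u)))) ⇒ ¬((¬w ⇒ (v + (u + u))) + (¬(v ⇒ w) + (¬u + (v + u)))) = 3/5 ⇒ 0 = 2/5
((((¬w · (u + v)) ⇒ ((v + u) · (u · w))) ⇒ (((v + w) + (v ⇒ w)) ⇒ ((¬u ⇒ u) + (u + w)))) ⇒ (((w + v) + ((v · v) ⇒ u)) ⇒ ((((u ⇒ v) + (u + w)) ⇒ (¬w + v)) ⇒ ((¬u · w) + (u · u))))) · (((¬w · ¬u) · ((v ⇒ u) · (w + (u ⇒ u)))) ⇒ ¬((¬w ⇒ (v + (u + u))) + (¬(v ⇒ w) + (¬u + (v + u))))) = 1 · 2/5 = 2/5

2/5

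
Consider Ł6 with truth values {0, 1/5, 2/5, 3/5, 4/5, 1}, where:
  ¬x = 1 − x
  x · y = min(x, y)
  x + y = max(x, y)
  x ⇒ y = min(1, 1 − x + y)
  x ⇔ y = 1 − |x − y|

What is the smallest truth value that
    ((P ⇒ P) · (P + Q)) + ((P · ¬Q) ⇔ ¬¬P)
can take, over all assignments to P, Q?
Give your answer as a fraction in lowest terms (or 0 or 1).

4/5

Take P = 2/5, Q = 4/5:
P ⇒ P = 2/5 ⇒ 2/5 = 1
P + Q = 2/5 + 4/5 = 4/5
(P ⇒ P) · (P + Q) = 1 · 4/5 = 4/5
¬Q = ¬4/5 = 1/5
P · ¬Q = 2/5 · 1/5 = 1/5
¬P = ¬2/5 = 3/5
¬¬P = ¬3/5 = 2/5
(P · ¬Q) ⇔ ¬¬P = 1/5 ⇔ 2/5 = 4/5
((P ⇒ P) · (P + Q)) + ((P · ¬Q) ⇔ ¬¬P) = 4/5 + 4/5 = 4/5
No assignment yields a value below 4/5, so this is the minimum.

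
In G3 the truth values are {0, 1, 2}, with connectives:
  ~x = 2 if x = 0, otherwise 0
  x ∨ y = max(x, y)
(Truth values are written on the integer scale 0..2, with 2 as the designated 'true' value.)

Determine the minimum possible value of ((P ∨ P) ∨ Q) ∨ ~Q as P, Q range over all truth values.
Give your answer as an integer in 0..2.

Take P = 0, Q = 1:
P ∨ P = 0 ∨ 0 = 0
(P ∨ P) ∨ Q = 0 ∨ 1 = 1
~Q = ~1 = 0
((P ∨ P) ∨ Q) ∨ ~Q = 1 ∨ 0 = 1
No assignment yields a value below 1, so this is the minimum.

1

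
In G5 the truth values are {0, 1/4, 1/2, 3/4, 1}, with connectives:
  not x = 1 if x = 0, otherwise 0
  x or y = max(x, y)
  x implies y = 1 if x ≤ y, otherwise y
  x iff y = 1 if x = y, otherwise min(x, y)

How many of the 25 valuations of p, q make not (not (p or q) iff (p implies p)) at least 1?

24

value 1: 24 assignments (counts)
value 0: 1 assignment
So 24 of the 25 assignments meet the threshold.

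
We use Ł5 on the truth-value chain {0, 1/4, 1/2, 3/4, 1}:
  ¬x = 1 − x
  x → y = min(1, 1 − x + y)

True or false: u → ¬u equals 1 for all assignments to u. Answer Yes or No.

No

Counterexample: take u = 3/4.
¬u = ¬3/4 = 1/4
u → ¬u = 3/4 → 1/4 = 1/2
This gives 1/2 ≠ 1.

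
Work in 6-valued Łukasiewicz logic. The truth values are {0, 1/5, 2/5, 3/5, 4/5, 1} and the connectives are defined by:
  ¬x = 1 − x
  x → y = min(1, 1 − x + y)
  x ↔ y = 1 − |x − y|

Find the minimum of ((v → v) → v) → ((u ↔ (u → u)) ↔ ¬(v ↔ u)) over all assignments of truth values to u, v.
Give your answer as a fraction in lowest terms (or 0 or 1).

0

Take u = 0, v = 1:
v → v = 1 → 1 = 1
(v → v) → v = 1 → 1 = 1
u → u = 0 → 0 = 1
u ↔ (u → u) = 0 ↔ 1 = 0
v ↔ u = 1 ↔ 0 = 0
¬(v ↔ u) = ¬0 = 1
(u ↔ (u → u)) ↔ ¬(v ↔ u) = 0 ↔ 1 = 0
((v → v) → v) → ((u ↔ (u → u)) ↔ ¬(v ↔ u)) = 1 → 0 = 0
No assignment yields a value below 0, so this is the minimum.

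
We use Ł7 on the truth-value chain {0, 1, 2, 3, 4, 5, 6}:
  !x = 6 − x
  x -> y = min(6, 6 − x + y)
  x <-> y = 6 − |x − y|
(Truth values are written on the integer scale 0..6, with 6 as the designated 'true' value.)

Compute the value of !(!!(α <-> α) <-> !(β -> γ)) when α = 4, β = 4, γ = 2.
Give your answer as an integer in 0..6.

4

α <-> α = 4 <-> 4 = 6
!(α <-> α) = !6 = 0
!!(α <-> α) = !0 = 6
β -> γ = 4 -> 2 = 4
!(β -> γ) = !4 = 2
!!(α <-> α) <-> !(β -> γ) = 6 <-> 2 = 2
!(!!(α <-> α) <-> !(β -> γ)) = !2 = 4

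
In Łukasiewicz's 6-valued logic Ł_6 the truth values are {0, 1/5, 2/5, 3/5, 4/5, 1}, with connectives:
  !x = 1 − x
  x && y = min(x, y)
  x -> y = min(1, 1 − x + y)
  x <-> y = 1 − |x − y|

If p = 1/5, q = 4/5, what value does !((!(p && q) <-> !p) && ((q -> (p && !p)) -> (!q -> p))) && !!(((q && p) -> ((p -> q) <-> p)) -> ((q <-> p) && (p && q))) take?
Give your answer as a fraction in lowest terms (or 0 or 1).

0

p && q = 1/5 && 4/5 = 1/5
!(p && q) = !1/5 = 4/5
!p = !1/5 = 4/5
!(p && q) <-> !p = 4/5 <-> 4/5 = 1
!p = !1/5 = 4/5
p && !p = 1/5 && 4/5 = 1/5
q -> (p && !p) = 4/5 -> 1/5 = 2/5
!q = !4/5 = 1/5
!q -> p = 1/5 -> 1/5 = 1
(q -> (p && !p)) -> (!q -> p) = 2/5 -> 1 = 1
(!(p && q) <-> !p) && ((q -> (p && !p)) -> (!q -> p)) = 1 && 1 = 1
!((!(p && q) <-> !p) && ((q -> (p && !p)) -> (!q -> p))) = !1 = 0
q && p = 4/5 && 1/5 = 1/5
p -> q = 1/5 -> 4/5 = 1
(p -> q) <-> p = 1 <-> 1/5 = 1/5
(q && p) -> ((p -> q) <-> p) = 1/5 -> 1/5 = 1
q <-> p = 4/5 <-> 1/5 = 2/5
p && q = 1/5 && 4/5 = 1/5
(q <-> p) && (p && q) = 2/5 && 1/5 = 1/5
((q && p) -> ((p -> q) <-> p)) -> ((q <-> p) && (p && q)) = 1 -> 1/5 = 1/5
!(((q && p) -> ((p -> q) <-> p)) -> ((q <-> p) && (p && q))) = !1/5 = 4/5
!!(((q && p) -> ((p -> q) <-> p)) -> ((q <-> p) && (p && q))) = !4/5 = 1/5
!((!(p && q) <-> !p) && ((q -> (p && !p)) -> (!q -> p))) && !!(((q && p) -> ((p -> q) <-> p)) -> ((q <-> p) && (p && q))) = 0 && 1/5 = 0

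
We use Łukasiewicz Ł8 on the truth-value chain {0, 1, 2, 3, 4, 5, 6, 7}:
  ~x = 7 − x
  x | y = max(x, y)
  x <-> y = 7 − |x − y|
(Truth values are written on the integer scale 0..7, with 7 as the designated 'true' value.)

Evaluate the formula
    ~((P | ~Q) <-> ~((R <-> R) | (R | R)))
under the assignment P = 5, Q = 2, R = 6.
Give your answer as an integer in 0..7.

~Q = ~2 = 5
P | ~Q = 5 | 5 = 5
R <-> R = 6 <-> 6 = 7
R | R = 6 | 6 = 6
(R <-> R) | (R | R) = 7 | 6 = 7
~((R <-> R) | (R | R)) = ~7 = 0
(P | ~Q) <-> ~((R <-> R) | (R | R)) = 5 <-> 0 = 2
~((P | ~Q) <-> ~((R <-> R) | (R | R))) = ~2 = 5

5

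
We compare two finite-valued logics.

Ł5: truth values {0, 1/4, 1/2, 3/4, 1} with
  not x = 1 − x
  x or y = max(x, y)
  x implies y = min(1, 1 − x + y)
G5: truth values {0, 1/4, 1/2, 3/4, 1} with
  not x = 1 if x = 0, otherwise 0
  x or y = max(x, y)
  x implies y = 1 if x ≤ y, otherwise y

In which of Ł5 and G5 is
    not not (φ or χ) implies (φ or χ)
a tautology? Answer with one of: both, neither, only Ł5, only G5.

In Ł5: every assignment gives 1 — tautology.
In G5: at φ = 0, χ = 1/4 the value is 1/4 — not a tautology.

only Ł5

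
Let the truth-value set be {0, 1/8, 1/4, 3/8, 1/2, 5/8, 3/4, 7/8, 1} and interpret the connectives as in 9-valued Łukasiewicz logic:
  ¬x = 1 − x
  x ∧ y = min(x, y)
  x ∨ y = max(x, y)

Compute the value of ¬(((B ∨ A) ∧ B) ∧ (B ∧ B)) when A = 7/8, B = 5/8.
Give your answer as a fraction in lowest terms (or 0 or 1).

B ∨ A = 5/8 ∨ 7/8 = 7/8
(B ∨ A) ∧ B = 7/8 ∧ 5/8 = 5/8
B ∧ B = 5/8 ∧ 5/8 = 5/8
((B ∨ A) ∧ B) ∧ (B ∧ B) = 5/8 ∧ 5/8 = 5/8
¬(((B ∨ A) ∧ B) ∧ (B ∧ B)) = ¬5/8 = 3/8

3/8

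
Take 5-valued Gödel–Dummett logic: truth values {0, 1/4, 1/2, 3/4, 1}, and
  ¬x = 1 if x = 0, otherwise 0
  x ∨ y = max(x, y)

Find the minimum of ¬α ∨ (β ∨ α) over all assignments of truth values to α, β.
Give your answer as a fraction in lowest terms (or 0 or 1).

1/4

Take α = 1/4, β = 0:
¬α = ¬1/4 = 0
β ∨ α = 0 ∨ 1/4 = 1/4
¬α ∨ (β ∨ α) = 0 ∨ 1/4 = 1/4
No assignment yields a value below 1/4, so this is the minimum.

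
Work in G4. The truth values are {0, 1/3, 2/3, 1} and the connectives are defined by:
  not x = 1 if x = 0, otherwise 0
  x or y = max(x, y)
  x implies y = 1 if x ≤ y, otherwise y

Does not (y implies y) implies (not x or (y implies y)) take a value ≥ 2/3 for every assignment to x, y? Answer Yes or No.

x = 0, y = 0 ↦ 1
x = 0, y = 1/3 ↦ 1
x = 0, y = 2/3 ↦ 1
x = 0, y = 1 ↦ 1
x = 1/3, y = 0 ↦ 1
x = 1/3, y = 1/3 ↦ 1
x = 1/3, y = 2/3 ↦ 1
x = 1/3, y = 1 ↦ 1
x = 2/3, y = 0 ↦ 1
x = 2/3, y = 1/3 ↦ 1
x = 2/3, y = 2/3 ↦ 1
x = 2/3, y = 1 ↦ 1
x = 1, y = 0 ↦ 1
x = 1, y = 1/3 ↦ 1
x = 1, y = 2/3 ↦ 1
x = 1, y = 1 ↦ 1
Every assignment gives a value ≥ 2/3.

Yes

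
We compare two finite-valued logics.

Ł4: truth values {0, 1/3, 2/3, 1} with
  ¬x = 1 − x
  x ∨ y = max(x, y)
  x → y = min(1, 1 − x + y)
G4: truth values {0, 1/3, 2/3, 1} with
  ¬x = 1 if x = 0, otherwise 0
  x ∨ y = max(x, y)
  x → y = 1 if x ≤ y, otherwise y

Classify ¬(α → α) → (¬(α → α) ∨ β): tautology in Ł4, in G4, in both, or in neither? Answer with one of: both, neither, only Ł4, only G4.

both

In Ł4: every assignment gives 1 — tautology.
In G4: every assignment gives 1 — tautology.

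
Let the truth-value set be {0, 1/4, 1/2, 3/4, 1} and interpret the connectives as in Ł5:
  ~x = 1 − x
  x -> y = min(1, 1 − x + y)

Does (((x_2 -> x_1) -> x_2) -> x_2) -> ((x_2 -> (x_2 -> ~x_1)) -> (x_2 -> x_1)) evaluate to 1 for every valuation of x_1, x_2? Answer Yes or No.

No

Counterexample: take x_1 = 0, x_2 = 3/4.
x_2 -> x_1 = 3/4 -> 0 = 1/4
(x_2 -> x_1) -> x_2 = 1/4 -> 3/4 = 1
((x_2 -> x_1) -> x_2) -> x_2 = 1 -> 3/4 = 3/4
~x_1 = ~0 = 1
x_2 -> ~x_1 = 3/4 -> 1 = 1
x_2 -> (x_2 -> ~x_1) = 3/4 -> 1 = 1
x_2 -> x_1 = 3/4 -> 0 = 1/4
(x_2 -> (x_2 -> ~x_1)) -> (x_2 -> x_1) = 1 -> 1/4 = 1/4
(((x_2 -> x_1) -> x_2) -> x_2) -> ((x_2 -> (x_2 -> ~x_1)) -> (x_2 -> x_1)) = 3/4 -> 1/4 = 1/2
This gives 1/2 ≠ 1.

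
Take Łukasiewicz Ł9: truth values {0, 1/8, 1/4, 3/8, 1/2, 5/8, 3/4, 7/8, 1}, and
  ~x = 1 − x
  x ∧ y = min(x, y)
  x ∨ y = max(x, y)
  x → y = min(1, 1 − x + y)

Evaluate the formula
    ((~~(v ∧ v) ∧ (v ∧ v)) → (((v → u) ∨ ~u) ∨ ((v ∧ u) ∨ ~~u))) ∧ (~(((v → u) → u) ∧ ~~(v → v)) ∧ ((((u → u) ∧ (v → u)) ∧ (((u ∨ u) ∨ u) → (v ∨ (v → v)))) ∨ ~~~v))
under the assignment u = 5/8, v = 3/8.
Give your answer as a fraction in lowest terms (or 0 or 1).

v ∧ v = 3/8 ∧ 3/8 = 3/8
~(v ∧ v) = ~3/8 = 5/8
~~(v ∧ v) = ~5/8 = 3/8
v ∧ v = 3/8 ∧ 3/8 = 3/8
~~(v ∧ v) ∧ (v ∧ v) = 3/8 ∧ 3/8 = 3/8
v → u = 3/8 → 5/8 = 1
~u = ~5/8 = 3/8
(v → u) ∨ ~u = 1 ∨ 3/8 = 1
v ∧ u = 3/8 ∧ 5/8 = 3/8
~u = ~5/8 = 3/8
~~u = ~3/8 = 5/8
(v ∧ u) ∨ ~~u = 3/8 ∨ 5/8 = 5/8
((v → u) ∨ ~u) ∨ ((v ∧ u) ∨ ~~u) = 1 ∨ 5/8 = 1
(~~(v ∧ v) ∧ (v ∧ v)) → (((v → u) ∨ ~u) ∨ ((v ∧ u) ∨ ~~u)) = 3/8 → 1 = 1
v → u = 3/8 → 5/8 = 1
(v → u) → u = 1 → 5/8 = 5/8
v → v = 3/8 → 3/8 = 1
~(v → v) = ~1 = 0
~~(v → v) = ~0 = 1
((v → u) → u) ∧ ~~(v → v) = 5/8 ∧ 1 = 5/8
~(((v → u) → u) ∧ ~~(v → v)) = ~5/8 = 3/8
u → u = 5/8 → 5/8 = 1
v → u = 3/8 → 5/8 = 1
(u → u) ∧ (v → u) = 1 ∧ 1 = 1
u ∨ u = 5/8 ∨ 5/8 = 5/8
(u ∨ u) ∨ u = 5/8 ∨ 5/8 = 5/8
v → v = 3/8 → 3/8 = 1
v ∨ (v → v) = 3/8 ∨ 1 = 1
((u ∨ u) ∨ u) → (v ∨ (v → v)) = 5/8 → 1 = 1
((u → u) ∧ (v → u)) ∧ (((u ∨ u) ∨ u) → (v ∨ (v → v))) = 1 ∧ 1 = 1
~v = ~3/8 = 5/8
~~v = ~5/8 = 3/8
~~~v = ~3/8 = 5/8
(((u → u) ∧ (v → u)) ∧ (((u ∨ u) ∨ u) → (v ∨ (v → v)))) ∨ ~~~v = 1 ∨ 5/8 = 1
~(((v → u) → u) ∧ ~~(v → v)) ∧ ((((u → u) ∧ (v → u)) ∧ (((u ∨ u) ∨ u) → (v ∨ (v → v)))) ∨ ~~~v) = 3/8 ∧ 1 = 3/8
((~~(v ∧ v) ∧ (v ∧ v)) → (((v → u) ∨ ~u) ∨ ((v ∧ u) ∨ ~~u))) ∧ (~(((v → u) → u) ∧ ~~(v → v)) ∧ ((((u → u) ∧ (v → u)) ∧ (((u ∨ u) ∨ u) → (v ∨ (v → v)))) ∨ ~~~v)) = 1 ∧ 3/8 = 3/8

3/8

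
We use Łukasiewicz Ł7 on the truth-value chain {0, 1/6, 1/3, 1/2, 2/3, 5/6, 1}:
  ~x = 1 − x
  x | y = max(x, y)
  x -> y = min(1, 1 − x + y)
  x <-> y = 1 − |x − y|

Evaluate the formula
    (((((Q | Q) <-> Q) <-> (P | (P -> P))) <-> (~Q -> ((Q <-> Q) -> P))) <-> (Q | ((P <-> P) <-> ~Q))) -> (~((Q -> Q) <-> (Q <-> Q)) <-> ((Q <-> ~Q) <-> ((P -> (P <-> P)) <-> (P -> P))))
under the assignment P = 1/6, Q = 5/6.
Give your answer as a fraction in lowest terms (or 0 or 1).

5/6

Q | Q = 5/6 | 5/6 = 5/6
(Q | Q) <-> Q = 5/6 <-> 5/6 = 1
P -> P = 1/6 -> 1/6 = 1
P | (P -> P) = 1/6 | 1 = 1
((Q | Q) <-> Q) <-> (P | (P -> P)) = 1 <-> 1 = 1
~Q = ~5/6 = 1/6
Q <-> Q = 5/6 <-> 5/6 = 1
(Q <-> Q) -> P = 1 -> 1/6 = 1/6
~Q -> ((Q <-> Q) -> P) = 1/6 -> 1/6 = 1
(((Q | Q) <-> Q) <-> (P | (P -> P))) <-> (~Q -> ((Q <-> Q) -> P)) = 1 <-> 1 = 1
P <-> P = 1/6 <-> 1/6 = 1
~Q = ~5/6 = 1/6
(P <-> P) <-> ~Q = 1 <-> 1/6 = 1/6
Q | ((P <-> P) <-> ~Q) = 5/6 | 1/6 = 5/6
((((Q | Q) <-> Q) <-> (P | (P -> P))) <-> (~Q -> ((Q <-> Q) -> P))) <-> (Q | ((P <-> P) <-> ~Q)) = 1 <-> 5/6 = 5/6
Q -> Q = 5/6 -> 5/6 = 1
Q <-> Q = 5/6 <-> 5/6 = 1
(Q -> Q) <-> (Q <-> Q) = 1 <-> 1 = 1
~((Q -> Q) <-> (Q <-> Q)) = ~1 = 0
~Q = ~5/6 = 1/6
Q <-> ~Q = 5/6 <-> 1/6 = 1/3
P <-> P = 1/6 <-> 1/6 = 1
P -> (P <-> P) = 1/6 -> 1 = 1
P -> P = 1/6 -> 1/6 = 1
(P -> (P <-> P)) <-> (P -> P) = 1 <-> 1 = 1
(Q <-> ~Q) <-> ((P -> (P <-> P)) <-> (P -> P)) = 1/3 <-> 1 = 1/3
~((Q -> Q) <-> (Q <-> Q)) <-> ((Q <-> ~Q) <-> ((P -> (P <-> P)) <-> (P -> P))) = 0 <-> 1/3 = 2/3
(((((Q | Q) <-> Q) <-> (P | (P -> P))) <-> (~Q -> ((Q <-> Q) -> P))) <-> (Q | ((P <-> P) <-> ~Q))) -> (~((Q -> Q) <-> (Q <-> Q)) <-> ((Q <-> ~Q) <-> ((P -> (P <-> P)) <-> (P -> P)))) = 5/6 -> 2/3 = 5/6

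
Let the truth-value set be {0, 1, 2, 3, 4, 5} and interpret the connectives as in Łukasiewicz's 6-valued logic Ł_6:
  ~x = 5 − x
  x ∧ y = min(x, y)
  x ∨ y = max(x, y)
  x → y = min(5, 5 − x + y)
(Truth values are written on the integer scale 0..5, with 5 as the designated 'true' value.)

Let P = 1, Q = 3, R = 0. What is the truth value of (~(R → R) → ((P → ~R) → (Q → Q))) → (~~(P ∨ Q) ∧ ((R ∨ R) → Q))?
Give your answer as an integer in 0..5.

3

R → R = 0 → 0 = 5
~(R → R) = ~5 = 0
~R = ~0 = 5
P → ~R = 1 → 5 = 5
Q → Q = 3 → 3 = 5
(P → ~R) → (Q → Q) = 5 → 5 = 5
~(R → R) → ((P → ~R) → (Q → Q)) = 0 → 5 = 5
P ∨ Q = 1 ∨ 3 = 3
~(P ∨ Q) = ~3 = 2
~~(P ∨ Q) = ~2 = 3
R ∨ R = 0 ∨ 0 = 0
(R ∨ R) → Q = 0 → 3 = 5
~~(P ∨ Q) ∧ ((R ∨ R) → Q) = 3 ∧ 5 = 3
(~(R → R) → ((P → ~R) → (Q → Q))) → (~~(P ∨ Q) ∧ ((R ∨ R) → Q)) = 5 → 3 = 3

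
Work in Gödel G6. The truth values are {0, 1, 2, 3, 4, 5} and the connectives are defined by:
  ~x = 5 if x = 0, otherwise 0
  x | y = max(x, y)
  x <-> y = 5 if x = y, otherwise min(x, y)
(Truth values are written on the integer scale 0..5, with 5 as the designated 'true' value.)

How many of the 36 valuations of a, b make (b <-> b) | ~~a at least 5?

36

value 5: 36 assignments (counts)
So 36 of the 36 assignments meet the threshold.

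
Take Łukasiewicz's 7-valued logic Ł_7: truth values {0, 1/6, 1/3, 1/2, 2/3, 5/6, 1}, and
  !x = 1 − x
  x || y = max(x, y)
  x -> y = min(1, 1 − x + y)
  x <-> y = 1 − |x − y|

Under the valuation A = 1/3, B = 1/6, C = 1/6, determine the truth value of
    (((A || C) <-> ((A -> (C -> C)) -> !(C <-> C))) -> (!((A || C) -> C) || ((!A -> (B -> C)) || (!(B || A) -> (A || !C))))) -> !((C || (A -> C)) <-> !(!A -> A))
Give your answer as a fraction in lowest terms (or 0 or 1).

A || C = 1/3 || 1/6 = 1/3
C -> C = 1/6 -> 1/6 = 1
A -> (C -> C) = 1/3 -> 1 = 1
C <-> C = 1/6 <-> 1/6 = 1
!(C <-> C) = !1 = 0
(A -> (C -> C)) -> !(C <-> C) = 1 -> 0 = 0
(A || C) <-> ((A -> (C -> C)) -> !(C <-> C)) = 1/3 <-> 0 = 2/3
A || C = 1/3 || 1/6 = 1/3
(A || C) -> C = 1/3 -> 1/6 = 5/6
!((A || C) -> C) = !5/6 = 1/6
!A = !1/3 = 2/3
B -> C = 1/6 -> 1/6 = 1
!A -> (B -> C) = 2/3 -> 1 = 1
B || A = 1/6 || 1/3 = 1/3
!(B || A) = !1/3 = 2/3
!C = !1/6 = 5/6
A || !C = 1/3 || 5/6 = 5/6
!(B || A) -> (A || !C) = 2/3 -> 5/6 = 1
(!A -> (B -> C)) || (!(B || A) -> (A || !C)) = 1 || 1 = 1
!((A || C) -> C) || ((!A -> (B -> C)) || (!(B || A) -> (A || !C))) = 1/6 || 1 = 1
((A || C) <-> ((A -> (C -> C)) -> !(C <-> C))) -> (!((A || C) -> C) || ((!A -> (B -> C)) || (!(B || A) -> (A || !C)))) = 2/3 -> 1 = 1
A -> C = 1/3 -> 1/6 = 5/6
C || (A -> C) = 1/6 || 5/6 = 5/6
!A = !1/3 = 2/3
!A -> A = 2/3 -> 1/3 = 2/3
!(!A -> A) = !2/3 = 1/3
(C || (A -> C)) <-> !(!A -> A) = 5/6 <-> 1/3 = 1/2
!((C || (A -> C)) <-> !(!A -> A)) = !1/2 = 1/2
(((A || C) <-> ((A -> (C -> C)) -> !(C <-> C))) -> (!((A || C) -> C) || ((!A -> (B -> C)) || (!(B || A) -> (A || !C))))) -> !((C || (A -> C)) <-> !(!A -> A)) = 1 -> 1/2 = 1/2

1/2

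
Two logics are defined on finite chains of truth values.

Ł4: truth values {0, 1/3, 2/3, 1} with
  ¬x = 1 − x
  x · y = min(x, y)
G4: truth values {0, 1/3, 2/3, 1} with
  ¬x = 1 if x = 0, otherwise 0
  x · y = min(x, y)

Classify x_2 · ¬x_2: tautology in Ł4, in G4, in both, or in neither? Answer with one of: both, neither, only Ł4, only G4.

In Ł4: at x_2 = 0 the value is 0 — not a tautology.
In G4: at x_2 = 0 the value is 0 — not a tautology.

neither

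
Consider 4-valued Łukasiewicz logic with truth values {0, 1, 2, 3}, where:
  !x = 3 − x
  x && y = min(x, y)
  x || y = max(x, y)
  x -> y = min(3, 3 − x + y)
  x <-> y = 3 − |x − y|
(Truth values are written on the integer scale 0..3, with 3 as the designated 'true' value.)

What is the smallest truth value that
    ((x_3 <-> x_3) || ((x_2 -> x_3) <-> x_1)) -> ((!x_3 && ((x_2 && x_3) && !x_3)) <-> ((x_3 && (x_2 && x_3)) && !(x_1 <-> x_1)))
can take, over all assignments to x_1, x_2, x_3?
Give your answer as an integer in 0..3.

2

Take x_1 = 0, x_2 = 1, x_3 = 1:
x_3 <-> x_3 = 1 <-> 1 = 3
x_2 -> x_3 = 1 -> 1 = 3
(x_2 -> x_3) <-> x_1 = 3 <-> 0 = 0
(x_3 <-> x_3) || ((x_2 -> x_3) <-> x_1) = 3 || 0 = 3
!x_3 = !1 = 2
x_2 && x_3 = 1 && 1 = 1
!x_3 = !1 = 2
(x_2 && x_3) && !x_3 = 1 && 2 = 1
!x_3 && ((x_2 && x_3) && !x_3) = 2 && 1 = 1
x_2 && x_3 = 1 && 1 = 1
x_3 && (x_2 && x_3) = 1 && 1 = 1
x_1 <-> x_1 = 0 <-> 0 = 3
!(x_1 <-> x_1) = !3 = 0
(x_3 && (x_2 && x_3)) && !(x_1 <-> x_1) = 1 && 0 = 0
(!x_3 && ((x_2 && x_3) && !x_3)) <-> ((x_3 && (x_2 && x_3)) && !(x_1 <-> x_1)) = 1 <-> 0 = 2
((x_3 <-> x_3) || ((x_2 -> x_3) <-> x_1)) -> ((!x_3 && ((x_2 && x_3) && !x_3)) <-> ((x_3 && (x_2 && x_3)) && !(x_1 <-> x_1))) = 3 -> 2 = 2
No assignment yields a value below 2, so this is the minimum.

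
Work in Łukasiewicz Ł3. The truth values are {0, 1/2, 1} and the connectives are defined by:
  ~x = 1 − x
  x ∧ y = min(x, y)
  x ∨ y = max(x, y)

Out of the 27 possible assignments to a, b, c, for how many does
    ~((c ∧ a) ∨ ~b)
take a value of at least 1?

5

value 1: 5 assignments (counts)
value 1/2: 11 assignments
value 0: 11 assignments
So 5 of the 27 assignments meet the threshold.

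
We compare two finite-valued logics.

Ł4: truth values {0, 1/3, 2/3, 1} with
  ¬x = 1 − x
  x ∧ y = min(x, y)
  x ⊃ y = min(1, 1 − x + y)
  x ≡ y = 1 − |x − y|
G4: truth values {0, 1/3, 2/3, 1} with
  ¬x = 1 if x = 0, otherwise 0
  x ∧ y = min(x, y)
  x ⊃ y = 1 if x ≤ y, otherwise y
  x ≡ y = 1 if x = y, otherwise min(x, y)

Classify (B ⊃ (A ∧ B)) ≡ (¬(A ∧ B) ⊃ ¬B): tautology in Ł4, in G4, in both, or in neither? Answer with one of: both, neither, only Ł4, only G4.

only Ł4

In Ł4: every assignment gives 1 — tautology.
In G4: at A = 1/3, B = 2/3 the value is 1/3 — not a tautology.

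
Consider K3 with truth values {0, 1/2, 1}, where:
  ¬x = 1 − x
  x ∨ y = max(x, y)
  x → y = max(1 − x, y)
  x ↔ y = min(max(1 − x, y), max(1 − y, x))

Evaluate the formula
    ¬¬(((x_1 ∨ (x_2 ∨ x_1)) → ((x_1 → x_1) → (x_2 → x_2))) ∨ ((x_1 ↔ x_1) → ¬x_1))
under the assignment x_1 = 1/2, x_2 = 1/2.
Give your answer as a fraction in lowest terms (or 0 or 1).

1/2

x_2 ∨ x_1 = 1/2 ∨ 1/2 = 1/2
x_1 ∨ (x_2 ∨ x_1) = 1/2 ∨ 1/2 = 1/2
x_1 → x_1 = 1/2 → 1/2 = 1/2
x_2 → x_2 = 1/2 → 1/2 = 1/2
(x_1 → x_1) → (x_2 → x_2) = 1/2 → 1/2 = 1/2
(x_1 ∨ (x_2 ∨ x_1)) → ((x_1 → x_1) → (x_2 → x_2)) = 1/2 → 1/2 = 1/2
x_1 ↔ x_1 = 1/2 ↔ 1/2 = 1/2
¬x_1 = ¬1/2 = 1/2
(x_1 ↔ x_1) → ¬x_1 = 1/2 → 1/2 = 1/2
((x_1 ∨ (x_2 ∨ x_1)) → ((x_1 → x_1) → (x_2 → x_2))) ∨ ((x_1 ↔ x_1) → ¬x_1) = 1/2 ∨ 1/2 = 1/2
¬(((x_1 ∨ (x_2 ∨ x_1)) → ((x_1 → x_1) → (x_2 → x_2))) ∨ ((x_1 ↔ x_1) → ¬x_1)) = ¬1/2 = 1/2
¬¬(((x_1 ∨ (x_2 ∨ x_1)) → ((x_1 → x_1) → (x_2 → x_2))) ∨ ((x_1 ↔ x_1) → ¬x_1)) = ¬1/2 = 1/2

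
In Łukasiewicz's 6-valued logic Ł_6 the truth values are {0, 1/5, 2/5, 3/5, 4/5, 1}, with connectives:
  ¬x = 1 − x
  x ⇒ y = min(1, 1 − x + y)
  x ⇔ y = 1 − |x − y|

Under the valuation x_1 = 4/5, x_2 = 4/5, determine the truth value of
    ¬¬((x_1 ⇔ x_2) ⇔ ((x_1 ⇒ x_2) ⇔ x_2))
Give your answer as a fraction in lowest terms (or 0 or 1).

x_1 ⇔ x_2 = 4/5 ⇔ 4/5 = 1
x_1 ⇒ x_2 = 4/5 ⇒ 4/5 = 1
(x_1 ⇒ x_2) ⇔ x_2 = 1 ⇔ 4/5 = 4/5
(x_1 ⇔ x_2) ⇔ ((x_1 ⇒ x_2) ⇔ x_2) = 1 ⇔ 4/5 = 4/5
¬((x_1 ⇔ x_2) ⇔ ((x_1 ⇒ x_2) ⇔ x_2)) = ¬4/5 = 1/5
¬¬((x_1 ⇔ x_2) ⇔ ((x_1 ⇒ x_2) ⇔ x_2)) = ¬1/5 = 4/5

4/5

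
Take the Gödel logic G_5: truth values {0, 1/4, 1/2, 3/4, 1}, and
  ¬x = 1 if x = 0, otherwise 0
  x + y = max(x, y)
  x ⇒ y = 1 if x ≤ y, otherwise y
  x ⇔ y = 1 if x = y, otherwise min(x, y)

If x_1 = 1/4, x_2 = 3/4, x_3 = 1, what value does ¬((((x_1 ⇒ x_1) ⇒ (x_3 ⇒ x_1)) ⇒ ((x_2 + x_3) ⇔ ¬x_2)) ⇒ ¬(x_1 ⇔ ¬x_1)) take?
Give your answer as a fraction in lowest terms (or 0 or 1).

x_1 ⇒ x_1 = 1/4 ⇒ 1/4 = 1
x_3 ⇒ x_1 = 1 ⇒ 1/4 = 1/4
(x_1 ⇒ x_1) ⇒ (x_3 ⇒ x_1) = 1 ⇒ 1/4 = 1/4
x_2 + x_3 = 3/4 + 1 = 1
¬x_2 = ¬3/4 = 0
(x_2 + x_3) ⇔ ¬x_2 = 1 ⇔ 0 = 0
((x_1 ⇒ x_1) ⇒ (x_3 ⇒ x_1)) ⇒ ((x_2 + x_3) ⇔ ¬x_2) = 1/4 ⇒ 0 = 0
¬x_1 = ¬1/4 = 0
x_1 ⇔ ¬x_1 = 1/4 ⇔ 0 = 0
¬(x_1 ⇔ ¬x_1) = ¬0 = 1
(((x_1 ⇒ x_1) ⇒ (x_3 ⇒ x_1)) ⇒ ((x_2 + x_3) ⇔ ¬x_2)) ⇒ ¬(x_1 ⇔ ¬x_1) = 0 ⇒ 1 = 1
¬((((x_1 ⇒ x_1) ⇒ (x_3 ⇒ x_1)) ⇒ ((x_2 + x_3) ⇔ ¬x_2)) ⇒ ¬(x_1 ⇔ ¬x_1)) = ¬1 = 0

0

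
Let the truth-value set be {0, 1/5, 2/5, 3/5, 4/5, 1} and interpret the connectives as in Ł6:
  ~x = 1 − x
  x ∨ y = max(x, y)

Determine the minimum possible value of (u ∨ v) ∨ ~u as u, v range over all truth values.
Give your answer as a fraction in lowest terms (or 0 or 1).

Take u = 2/5, v = 0:
u ∨ v = 2/5 ∨ 0 = 2/5
~u = ~2/5 = 3/5
(u ∨ v) ∨ ~u = 2/5 ∨ 3/5 = 3/5
No assignment yields a value below 3/5, so this is the minimum.

3/5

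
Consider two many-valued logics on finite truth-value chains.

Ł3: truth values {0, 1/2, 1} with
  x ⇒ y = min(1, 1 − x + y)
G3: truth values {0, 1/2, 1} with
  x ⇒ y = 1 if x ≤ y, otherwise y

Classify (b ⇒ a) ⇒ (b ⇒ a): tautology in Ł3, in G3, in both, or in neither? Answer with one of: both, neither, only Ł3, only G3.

In Ł3: every assignment gives 1 — tautology.
In G3: every assignment gives 1 — tautology.

both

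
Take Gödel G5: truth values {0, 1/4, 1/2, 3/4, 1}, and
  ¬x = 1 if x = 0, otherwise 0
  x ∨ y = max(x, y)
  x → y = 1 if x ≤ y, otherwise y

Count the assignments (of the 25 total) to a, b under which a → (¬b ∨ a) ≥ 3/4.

25

value 1: 25 assignments (counts)
So 25 of the 25 assignments meet the threshold.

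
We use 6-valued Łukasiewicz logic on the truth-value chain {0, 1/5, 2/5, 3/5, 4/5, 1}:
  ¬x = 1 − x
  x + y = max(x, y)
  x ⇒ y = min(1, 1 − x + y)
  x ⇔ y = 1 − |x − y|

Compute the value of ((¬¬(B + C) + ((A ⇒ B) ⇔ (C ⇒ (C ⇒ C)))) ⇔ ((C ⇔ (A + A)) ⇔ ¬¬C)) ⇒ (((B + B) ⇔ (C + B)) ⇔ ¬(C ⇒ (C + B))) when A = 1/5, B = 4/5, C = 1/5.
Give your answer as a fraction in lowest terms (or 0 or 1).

B + C = 4/5 + 1/5 = 4/5
¬(B + C) = ¬4/5 = 1/5
¬¬(B + C) = ¬1/5 = 4/5
A ⇒ B = 1/5 ⇒ 4/5 = 1
C ⇒ C = 1/5 ⇒ 1/5 = 1
C ⇒ (C ⇒ C) = 1/5 ⇒ 1 = 1
(A ⇒ B) ⇔ (C ⇒ (C ⇒ C)) = 1 ⇔ 1 = 1
¬¬(B + C) + ((A ⇒ B) ⇔ (C ⇒ (C ⇒ C))) = 4/5 + 1 = 1
A + A = 1/5 + 1/5 = 1/5
C ⇔ (A + A) = 1/5 ⇔ 1/5 = 1
¬C = ¬1/5 = 4/5
¬¬C = ¬4/5 = 1/5
(C ⇔ (A + A)) ⇔ ¬¬C = 1 ⇔ 1/5 = 1/5
(¬¬(B + C) + ((A ⇒ B) ⇔ (C ⇒ (C ⇒ C)))) ⇔ ((C ⇔ (A + A)) ⇔ ¬¬C) = 1 ⇔ 1/5 = 1/5
B + B = 4/5 + 4/5 = 4/5
C + B = 1/5 + 4/5 = 4/5
(B + B) ⇔ (C + B) = 4/5 ⇔ 4/5 = 1
C + B = 1/5 + 4/5 = 4/5
C ⇒ (C + B) = 1/5 ⇒ 4/5 = 1
¬(C ⇒ (C + B)) = ¬1 = 0
((B + B) ⇔ (C + B)) ⇔ ¬(C ⇒ (C + B)) = 1 ⇔ 0 = 0
((¬¬(B + C) + ((A ⇒ B) ⇔ (C ⇒ (C ⇒ C)))) ⇔ ((C ⇔ (A + A)) ⇔ ¬¬C)) ⇒ (((B + B) ⇔ (C + B)) ⇔ ¬(C ⇒ (C + B))) = 1/5 ⇒ 0 = 4/5

4/5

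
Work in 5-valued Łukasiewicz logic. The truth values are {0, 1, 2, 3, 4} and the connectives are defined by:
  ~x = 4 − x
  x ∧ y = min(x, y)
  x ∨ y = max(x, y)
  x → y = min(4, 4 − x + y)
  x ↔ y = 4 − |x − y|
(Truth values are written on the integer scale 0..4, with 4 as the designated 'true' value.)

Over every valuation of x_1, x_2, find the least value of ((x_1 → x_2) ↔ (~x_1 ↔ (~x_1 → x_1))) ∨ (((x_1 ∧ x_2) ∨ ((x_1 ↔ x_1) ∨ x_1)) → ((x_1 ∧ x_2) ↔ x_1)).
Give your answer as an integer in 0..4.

Take x_1 = 4, x_2 = 2:
x_1 → x_2 = 4 → 2 = 2
~x_1 = ~4 = 0
~x_1 = ~4 = 0
~x_1 → x_1 = 0 → 4 = 4
~x_1 ↔ (~x_1 → x_1) = 0 ↔ 4 = 0
(x_1 → x_2) ↔ (~x_1 ↔ (~x_1 → x_1)) = 2 ↔ 0 = 2
x_1 ∧ x_2 = 4 ∧ 2 = 2
x_1 ↔ x_1 = 4 ↔ 4 = 4
(x_1 ↔ x_1) ∨ x_1 = 4 ∨ 4 = 4
(x_1 ∧ x_2) ∨ ((x_1 ↔ x_1) ∨ x_1) = 2 ∨ 4 = 4
x_1 ∧ x_2 = 4 ∧ 2 = 2
(x_1 ∧ x_2) ↔ x_1 = 2 ↔ 4 = 2
((x_1 ∧ x_2) ∨ ((x_1 ↔ x_1) ∨ x_1)) → ((x_1 ∧ x_2) ↔ x_1) = 4 → 2 = 2
((x_1 → x_2) ↔ (~x_1 ↔ (~x_1 → x_1))) ∨ (((x_1 ∧ x_2) ∨ ((x_1 ↔ x_1) ∨ x_1)) → ((x_1 ∧ x_2) ↔ x_1)) = 2 ∨ 2 = 2
No assignment yields a value below 2, so this is the minimum.

2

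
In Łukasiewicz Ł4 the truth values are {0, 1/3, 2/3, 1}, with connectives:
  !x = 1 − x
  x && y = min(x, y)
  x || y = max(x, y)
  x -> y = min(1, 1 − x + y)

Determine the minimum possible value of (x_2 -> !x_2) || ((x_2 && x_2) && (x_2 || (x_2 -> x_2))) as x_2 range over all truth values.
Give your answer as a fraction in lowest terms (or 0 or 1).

2/3

Take x_2 = 2/3:
!x_2 = !2/3 = 1/3
x_2 -> !x_2 = 2/3 -> 1/3 = 2/3
x_2 && x_2 = 2/3 && 2/3 = 2/3
x_2 -> x_2 = 2/3 -> 2/3 = 1
x_2 || (x_2 -> x_2) = 2/3 || 1 = 1
(x_2 && x_2) && (x_2 || (x_2 -> x_2)) = 2/3 && 1 = 2/3
(x_2 -> !x_2) || ((x_2 && x_2) && (x_2 || (x_2 -> x_2))) = 2/3 || 2/3 = 2/3
No assignment yields a value below 2/3, so this is the minimum.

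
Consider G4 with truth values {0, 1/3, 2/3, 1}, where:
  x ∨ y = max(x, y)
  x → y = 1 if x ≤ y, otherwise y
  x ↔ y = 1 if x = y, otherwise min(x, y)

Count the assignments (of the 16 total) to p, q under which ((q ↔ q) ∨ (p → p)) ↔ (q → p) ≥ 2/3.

p = 0, q = 0 ↦ 1  ≥
p = 0, q = 1/3 ↦ 0  <
p = 0, q = 2/3 ↦ 0  <
p = 0, q = 1 ↦ 0  <
p = 1/3, q = 0 ↦ 1  ≥
p = 1/3, q = 1/3 ↦ 1  ≥
p = 1/3, q = 2/3 ↦ 1/3  <
p = 1/3, q = 1 ↦ 1/3  <
p = 2/3, q = 0 ↦ 1  ≥
p = 2/3, q = 1/3 ↦ 1  ≥
p = 2/3, q = 2/3 ↦ 1  ≥
p = 2/3, q = 1 ↦ 2/3  ≥
p = 1, q = 0 ↦ 1  ≥
p = 1, q = 1/3 ↦ 1  ≥
p = 1, q = 2/3 ↦ 1  ≥
p = 1, q = 1 ↦ 1  ≥
So 11 of the 16 assignments meet the threshold.

11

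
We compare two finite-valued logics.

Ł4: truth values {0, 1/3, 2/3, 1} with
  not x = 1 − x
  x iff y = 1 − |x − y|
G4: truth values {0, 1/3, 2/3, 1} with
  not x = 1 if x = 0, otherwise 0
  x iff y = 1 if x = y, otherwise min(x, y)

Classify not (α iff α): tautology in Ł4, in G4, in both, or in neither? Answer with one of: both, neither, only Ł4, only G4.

neither

In Ł4: at α = 0 the value is 0 — not a tautology.
In G4: at α = 0 the value is 0 — not a tautology.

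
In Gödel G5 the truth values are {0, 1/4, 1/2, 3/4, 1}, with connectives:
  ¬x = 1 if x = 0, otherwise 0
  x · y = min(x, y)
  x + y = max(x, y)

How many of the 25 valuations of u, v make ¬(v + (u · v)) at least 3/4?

value 1: 5 assignments (counts)
value 0: 20 assignments
So 5 of the 25 assignments meet the threshold.

5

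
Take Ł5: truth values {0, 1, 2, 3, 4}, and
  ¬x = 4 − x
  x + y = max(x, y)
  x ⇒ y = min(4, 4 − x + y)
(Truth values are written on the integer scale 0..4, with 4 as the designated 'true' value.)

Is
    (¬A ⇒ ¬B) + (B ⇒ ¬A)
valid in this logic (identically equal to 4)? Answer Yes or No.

Counterexample: take A = 1, B = 4.
¬A = ¬1 = 3
¬B = ¬4 = 0
¬A ⇒ ¬B = 3 ⇒ 0 = 1
¬A = ¬1 = 3
B ⇒ ¬A = 4 ⇒ 3 = 3
(¬A ⇒ ¬B) + (B ⇒ ¬A) = 1 + 3 = 3
This gives 3 ≠ 4.

No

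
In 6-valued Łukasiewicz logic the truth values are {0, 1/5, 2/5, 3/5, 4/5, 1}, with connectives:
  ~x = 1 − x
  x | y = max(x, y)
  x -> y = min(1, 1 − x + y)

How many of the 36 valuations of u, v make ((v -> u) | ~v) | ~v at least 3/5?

30

value 1: 21 assignments (counts)
value 4/5: 5 assignments (counts)
value 3/5: 4 assignments (counts)
value 2/5: 3 assignments
value 1/5: 2 assignments
value 0: 1 assignment
So 30 of the 36 assignments meet the threshold.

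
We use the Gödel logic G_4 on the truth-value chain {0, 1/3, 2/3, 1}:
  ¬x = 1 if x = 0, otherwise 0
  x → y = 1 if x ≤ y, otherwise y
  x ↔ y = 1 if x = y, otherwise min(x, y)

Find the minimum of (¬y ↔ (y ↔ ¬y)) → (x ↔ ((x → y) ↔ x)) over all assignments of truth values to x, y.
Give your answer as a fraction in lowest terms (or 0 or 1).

1/3

Take x = 2/3, y = 1/3:
¬y = ¬1/3 = 0
¬y = ¬1/3 = 0
y ↔ ¬y = 1/3 ↔ 0 = 0
¬y ↔ (y ↔ ¬y) = 0 ↔ 0 = 1
x → y = 2/3 → 1/3 = 1/3
(x → y) ↔ x = 1/3 ↔ 2/3 = 1/3
x ↔ ((x → y) ↔ x) = 2/3 ↔ 1/3 = 1/3
(¬y ↔ (y ↔ ¬y)) → (x ↔ ((x → y) ↔ x)) = 1 → 1/3 = 1/3
No assignment yields a value below 1/3, so this is the minimum.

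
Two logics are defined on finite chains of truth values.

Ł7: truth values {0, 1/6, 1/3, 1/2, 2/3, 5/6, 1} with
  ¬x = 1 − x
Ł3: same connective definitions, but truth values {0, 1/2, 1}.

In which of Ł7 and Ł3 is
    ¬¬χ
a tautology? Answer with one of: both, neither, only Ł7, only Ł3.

neither

In Ł7: at χ = 0 the value is 0 — not a tautology.
In Ł3: at χ = 0 the value is 0 — not a tautology.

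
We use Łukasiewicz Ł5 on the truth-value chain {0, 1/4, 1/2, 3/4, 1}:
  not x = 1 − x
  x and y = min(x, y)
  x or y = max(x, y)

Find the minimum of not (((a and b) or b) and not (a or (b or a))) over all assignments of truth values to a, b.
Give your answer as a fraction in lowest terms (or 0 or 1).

Take a = 0, b = 1/2:
a and b = 0 and 1/2 = 0
(a and b) or b = 0 or 1/2 = 1/2
b or a = 1/2 or 0 = 1/2
a or (b or a) = 0 or 1/2 = 1/2
not (a or (b or a)) = not 1/2 = 1/2
((a and b) or b) and not (a or (b or a)) = 1/2 and 1/2 = 1/2
not (((a and b) or b) and not (a or (b or a))) = not 1/2 = 1/2
No assignment yields a value below 1/2, so this is the minimum.

1/2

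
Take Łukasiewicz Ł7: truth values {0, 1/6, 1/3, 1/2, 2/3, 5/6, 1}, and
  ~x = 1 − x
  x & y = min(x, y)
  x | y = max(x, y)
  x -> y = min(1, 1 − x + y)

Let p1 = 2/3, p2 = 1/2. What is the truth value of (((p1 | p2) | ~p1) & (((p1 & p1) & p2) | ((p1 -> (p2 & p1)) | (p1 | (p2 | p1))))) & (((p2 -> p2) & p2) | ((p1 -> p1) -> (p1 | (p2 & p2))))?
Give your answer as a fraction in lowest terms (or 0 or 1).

2/3

p1 | p2 = 2/3 | 1/2 = 2/3
~p1 = ~2/3 = 1/3
(p1 | p2) | ~p1 = 2/3 | 1/3 = 2/3
p1 & p1 = 2/3 & 2/3 = 2/3
(p1 & p1) & p2 = 2/3 & 1/2 = 1/2
p2 & p1 = 1/2 & 2/3 = 1/2
p1 -> (p2 & p1) = 2/3 -> 1/2 = 5/6
p2 | p1 = 1/2 | 2/3 = 2/3
p1 | (p2 | p1) = 2/3 | 2/3 = 2/3
(p1 -> (p2 & p1)) | (p1 | (p2 | p1)) = 5/6 | 2/3 = 5/6
((p1 & p1) & p2) | ((p1 -> (p2 & p1)) | (p1 | (p2 | p1))) = 1/2 | 5/6 = 5/6
((p1 | p2) | ~p1) & (((p1 & p1) & p2) | ((p1 -> (p2 & p1)) | (p1 | (p2 | p1)))) = 2/3 & 5/6 = 2/3
p2 -> p2 = 1/2 -> 1/2 = 1
(p2 -> p2) & p2 = 1 & 1/2 = 1/2
p1 -> p1 = 2/3 -> 2/3 = 1
p2 & p2 = 1/2 & 1/2 = 1/2
p1 | (p2 & p2) = 2/3 | 1/2 = 2/3
(p1 -> p1) -> (p1 | (p2 & p2)) = 1 -> 2/3 = 2/3
((p2 -> p2) & p2) | ((p1 -> p1) -> (p1 | (p2 & p2))) = 1/2 | 2/3 = 2/3
(((p1 | p2) | ~p1) & (((p1 & p1) & p2) | ((p1 -> (p2 & p1)) | (p1 | (p2 | p1))))) & (((p2 -> p2) & p2) | ((p1 -> p1) -> (p1 | (p2 & p2)))) = 2/3 & 2/3 = 2/3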